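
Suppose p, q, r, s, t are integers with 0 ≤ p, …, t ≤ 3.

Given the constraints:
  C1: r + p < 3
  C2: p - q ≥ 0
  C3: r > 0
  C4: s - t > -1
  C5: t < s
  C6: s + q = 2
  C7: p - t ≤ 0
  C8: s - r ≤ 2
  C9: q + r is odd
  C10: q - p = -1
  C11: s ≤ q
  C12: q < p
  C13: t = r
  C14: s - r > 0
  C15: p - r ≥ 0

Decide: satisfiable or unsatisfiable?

Constraints 5, 7, 11, and 12 give q < p, p ≤ t, t < s, s ≤ q. Chaining: q < p ≤ t < s ≤ q, which forces q < q — impossible.

Unsatisfiable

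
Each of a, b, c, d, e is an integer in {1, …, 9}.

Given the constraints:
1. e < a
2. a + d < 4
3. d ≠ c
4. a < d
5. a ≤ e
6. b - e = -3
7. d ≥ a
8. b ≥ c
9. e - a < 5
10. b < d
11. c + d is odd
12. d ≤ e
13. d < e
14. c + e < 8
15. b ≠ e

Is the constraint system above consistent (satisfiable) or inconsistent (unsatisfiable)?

Constraints 1, 4, and 13 give e < a, a < d, d < e. Chaining: e < a < d < e, which forces e < e — impossible.

Unsatisfiable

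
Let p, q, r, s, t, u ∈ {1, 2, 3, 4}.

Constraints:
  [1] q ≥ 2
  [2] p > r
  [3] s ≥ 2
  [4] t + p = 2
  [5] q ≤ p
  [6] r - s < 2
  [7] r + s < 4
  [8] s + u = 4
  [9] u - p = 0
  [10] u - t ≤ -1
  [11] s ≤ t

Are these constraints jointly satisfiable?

Unsatisfiable

From constraints 3 and 11: t ≥ s ≥ 2. From constraints 1 and 5: p ≥ q ≥ 2. Hence t + p ≥ 4. But constraint 4 requires t + p = 2, and 2 < 4. Contradiction.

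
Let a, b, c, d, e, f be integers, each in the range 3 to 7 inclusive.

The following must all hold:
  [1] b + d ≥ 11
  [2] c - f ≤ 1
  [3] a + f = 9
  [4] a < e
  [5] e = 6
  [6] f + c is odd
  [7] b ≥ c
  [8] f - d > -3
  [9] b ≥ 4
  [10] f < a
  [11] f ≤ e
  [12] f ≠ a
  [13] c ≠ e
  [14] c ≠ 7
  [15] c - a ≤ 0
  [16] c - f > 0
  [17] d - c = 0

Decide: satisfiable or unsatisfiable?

The assignment a = 5, b = 6, c = 5, d = 5, e = 6, f = 4 works:
  constraint 1 holds since b + d = 11.
  constraint 2 holds since c - f = 1.
The rest check out directly.

Satisfiable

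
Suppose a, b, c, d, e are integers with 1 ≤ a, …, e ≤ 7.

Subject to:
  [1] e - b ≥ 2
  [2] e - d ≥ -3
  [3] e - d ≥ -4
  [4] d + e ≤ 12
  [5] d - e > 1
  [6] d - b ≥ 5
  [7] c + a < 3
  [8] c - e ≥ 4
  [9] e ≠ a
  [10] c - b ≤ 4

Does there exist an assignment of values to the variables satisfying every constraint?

Unsatisfiable

Constraints 3, 6, 8, and 10 give b − c ≥ -4, c − e ≥ 4, e − d ≥ -4, d − b ≥ 5.
Adding all 4 inequalities: the left sides telescope to 0, and the right sides sum to (-4) + 4 + (-4) + 5 = 1. So 0 ≥ 1, which is false.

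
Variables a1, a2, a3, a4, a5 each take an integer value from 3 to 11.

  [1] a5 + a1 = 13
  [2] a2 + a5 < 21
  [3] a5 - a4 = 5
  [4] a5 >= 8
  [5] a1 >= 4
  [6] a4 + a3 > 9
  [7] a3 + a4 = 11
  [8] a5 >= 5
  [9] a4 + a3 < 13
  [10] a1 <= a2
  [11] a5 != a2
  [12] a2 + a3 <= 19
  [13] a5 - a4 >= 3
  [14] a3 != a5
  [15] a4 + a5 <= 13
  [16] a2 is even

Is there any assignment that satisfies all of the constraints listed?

Satisfiable

Setting (a1, a2, a3, a4, a5) = (4, 10, 7, 4, 9) satisfies everything: constraint 1: a5 + a1 = 13; constraint 2: a2 + a5 = 19; constraint 3: a5 - a4 = 5, and the others follow.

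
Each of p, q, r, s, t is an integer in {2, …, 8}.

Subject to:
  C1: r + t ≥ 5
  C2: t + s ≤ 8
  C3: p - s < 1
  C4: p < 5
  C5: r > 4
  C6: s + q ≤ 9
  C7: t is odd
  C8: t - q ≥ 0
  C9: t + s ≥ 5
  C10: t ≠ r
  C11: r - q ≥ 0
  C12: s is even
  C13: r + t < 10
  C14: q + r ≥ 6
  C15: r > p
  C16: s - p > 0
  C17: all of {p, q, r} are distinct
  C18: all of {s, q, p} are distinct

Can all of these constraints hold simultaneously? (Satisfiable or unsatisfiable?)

One satisfying assignment is p = 2, q = 3, r = 5, s = 4, t = 3.
For the less obvious constraints — constraint 1: r + t = 8; constraint 2: t + s = 7 — and the others hold by inspection.

Satisfiable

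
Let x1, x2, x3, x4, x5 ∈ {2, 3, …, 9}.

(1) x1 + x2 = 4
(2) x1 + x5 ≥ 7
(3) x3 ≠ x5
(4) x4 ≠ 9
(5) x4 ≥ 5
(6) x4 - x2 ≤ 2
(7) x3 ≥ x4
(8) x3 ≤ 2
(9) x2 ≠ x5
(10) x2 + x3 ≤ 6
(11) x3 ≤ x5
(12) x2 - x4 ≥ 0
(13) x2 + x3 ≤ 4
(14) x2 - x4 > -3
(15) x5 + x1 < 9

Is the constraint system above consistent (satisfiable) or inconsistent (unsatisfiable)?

Unsatisfiable

From constraints 5 and 7: x3 ≥ x4 and x4 ≥ 5, so x3 ≥ 5. From constraint 8: x3 ≤ 2. But 2 < 5, so no value of x3 works.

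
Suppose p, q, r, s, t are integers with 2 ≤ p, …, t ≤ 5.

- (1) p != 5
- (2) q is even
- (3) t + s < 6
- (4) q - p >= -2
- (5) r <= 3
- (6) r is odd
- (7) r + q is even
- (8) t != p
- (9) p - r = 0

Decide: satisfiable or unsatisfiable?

Unsatisfiable

Constraint 6 makes r odd and constraint 2 makes q even, so r + q must be odd. Constraint 7 says r + q is even — contradiction.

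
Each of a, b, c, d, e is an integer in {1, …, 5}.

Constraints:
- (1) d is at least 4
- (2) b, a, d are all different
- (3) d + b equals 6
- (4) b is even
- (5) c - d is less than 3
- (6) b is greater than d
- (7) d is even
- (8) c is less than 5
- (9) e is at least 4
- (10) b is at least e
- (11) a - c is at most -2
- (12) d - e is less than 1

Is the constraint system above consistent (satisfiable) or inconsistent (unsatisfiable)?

Unsatisfiable

From constraint 1: d ≥ 4. From constraints 9 and 10: b ≥ e ≥ 4. Hence d + b ≥ 8. But constraint 3 requires d + b = 6, and 6 < 8. Contradiction.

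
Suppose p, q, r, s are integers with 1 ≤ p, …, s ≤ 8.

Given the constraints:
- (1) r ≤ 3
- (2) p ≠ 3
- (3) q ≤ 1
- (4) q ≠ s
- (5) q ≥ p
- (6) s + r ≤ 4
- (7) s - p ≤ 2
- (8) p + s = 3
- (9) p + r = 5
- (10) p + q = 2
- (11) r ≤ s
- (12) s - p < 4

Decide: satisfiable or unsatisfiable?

From constraints 3 and 5: p ≤ q ≤ 1. From constraint 1: r ≤ 3. Hence p + r ≤ 4. But constraint 9 requires p + r = 5, and 5 > 4. Contradiction.

Unsatisfiable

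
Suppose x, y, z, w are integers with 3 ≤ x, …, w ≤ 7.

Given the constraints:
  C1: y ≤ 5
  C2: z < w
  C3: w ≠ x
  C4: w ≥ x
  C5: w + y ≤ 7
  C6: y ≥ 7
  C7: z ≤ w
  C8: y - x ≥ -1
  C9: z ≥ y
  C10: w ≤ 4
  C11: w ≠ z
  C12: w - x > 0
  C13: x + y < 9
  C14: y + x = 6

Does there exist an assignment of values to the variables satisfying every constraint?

From constraints 6 and 9: z ≥ y and y ≥ 7, so z ≥ 7. From constraints 7 and 10: z ≤ w and w ≤ 4, so z ≤ 4. But 4 < 7, so no value of z works.

Unsatisfiable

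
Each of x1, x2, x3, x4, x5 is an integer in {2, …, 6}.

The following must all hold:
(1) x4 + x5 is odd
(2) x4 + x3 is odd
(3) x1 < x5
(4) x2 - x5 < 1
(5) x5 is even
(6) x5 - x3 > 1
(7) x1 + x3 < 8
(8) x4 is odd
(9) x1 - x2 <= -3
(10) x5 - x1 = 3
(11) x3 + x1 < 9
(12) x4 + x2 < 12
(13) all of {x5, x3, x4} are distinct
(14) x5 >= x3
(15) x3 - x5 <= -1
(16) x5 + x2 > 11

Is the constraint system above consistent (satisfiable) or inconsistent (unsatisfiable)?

Satisfiable

One satisfying assignment is x1 = 3, x2 = 6, x3 = 4, x4 = 5, x5 = 6.
For the less obvious constraints — constraint 4: x2 - x5 = 0; constraint 6: x5 - x3 = 2; constraint 7: x1 + x3 = 7 — and the others hold by inspection.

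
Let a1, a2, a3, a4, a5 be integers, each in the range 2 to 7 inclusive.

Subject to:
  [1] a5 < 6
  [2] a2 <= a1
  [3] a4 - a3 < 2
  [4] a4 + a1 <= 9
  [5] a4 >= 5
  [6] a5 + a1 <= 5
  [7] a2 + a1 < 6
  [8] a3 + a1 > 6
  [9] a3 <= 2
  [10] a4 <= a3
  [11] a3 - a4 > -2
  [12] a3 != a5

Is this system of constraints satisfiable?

Unsatisfiable

From constraints 5 and 10: a3 ≥ a4 and a4 ≥ 5, so a3 ≥ 5. From constraint 9: a3 ≤ 2. But 2 < 5, so no value of a3 works.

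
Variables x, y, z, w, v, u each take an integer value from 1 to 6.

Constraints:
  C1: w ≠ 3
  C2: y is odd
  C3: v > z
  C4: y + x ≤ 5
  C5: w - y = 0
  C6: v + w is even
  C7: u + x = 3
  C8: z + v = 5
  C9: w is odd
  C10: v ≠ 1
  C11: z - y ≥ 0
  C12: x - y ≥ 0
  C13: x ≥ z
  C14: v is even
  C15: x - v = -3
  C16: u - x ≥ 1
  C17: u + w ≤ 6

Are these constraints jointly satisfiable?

Constraint 14 makes v even and constraint 9 makes w odd, so v + w must be odd. Constraint 6 says v + w is even — contradiction.

Unsatisfiable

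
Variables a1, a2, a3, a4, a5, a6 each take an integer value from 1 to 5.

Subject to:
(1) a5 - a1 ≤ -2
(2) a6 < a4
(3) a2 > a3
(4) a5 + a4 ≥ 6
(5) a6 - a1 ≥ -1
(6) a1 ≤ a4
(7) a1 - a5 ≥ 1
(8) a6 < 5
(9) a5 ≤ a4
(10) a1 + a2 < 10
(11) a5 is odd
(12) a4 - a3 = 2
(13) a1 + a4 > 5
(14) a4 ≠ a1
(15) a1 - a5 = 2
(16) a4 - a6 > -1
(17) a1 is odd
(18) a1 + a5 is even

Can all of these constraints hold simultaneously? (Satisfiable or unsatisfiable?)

Setting (a1, a2, a3, a4, a5, a6) = (3, 5, 3, 5, 1, 4) satisfies everything: constraint 1: a5 - a1 = -2; constraint 4: a5 + a4 = 6, and the others follow.

Satisfiable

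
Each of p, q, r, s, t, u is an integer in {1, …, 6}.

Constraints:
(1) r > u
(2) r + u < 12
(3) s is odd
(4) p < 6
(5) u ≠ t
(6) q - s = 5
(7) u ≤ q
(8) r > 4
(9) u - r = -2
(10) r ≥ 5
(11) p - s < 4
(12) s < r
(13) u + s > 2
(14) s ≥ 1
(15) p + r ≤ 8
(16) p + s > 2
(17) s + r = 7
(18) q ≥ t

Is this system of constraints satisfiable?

Try p = 2, q = 6, r = 6, s = 1, t = 6, u = 4.
Check constraint 2: r + u = 10; constraint 6: q - s = 5. The remaining constraints are straightforward to verify.

Satisfiable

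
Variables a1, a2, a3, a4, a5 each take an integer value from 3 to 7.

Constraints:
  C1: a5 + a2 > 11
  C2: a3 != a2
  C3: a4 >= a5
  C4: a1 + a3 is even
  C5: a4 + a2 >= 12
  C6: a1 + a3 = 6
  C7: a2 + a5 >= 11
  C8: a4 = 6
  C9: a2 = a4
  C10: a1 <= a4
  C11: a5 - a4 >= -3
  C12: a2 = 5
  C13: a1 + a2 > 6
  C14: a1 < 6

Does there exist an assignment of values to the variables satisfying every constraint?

Constraint 12 fixes a2 = 5 and constraint 8 fixes a4 = 6, but constraint 9 requires a2 = a4. Since 5 ≠ 6, contradiction.

Unsatisfiable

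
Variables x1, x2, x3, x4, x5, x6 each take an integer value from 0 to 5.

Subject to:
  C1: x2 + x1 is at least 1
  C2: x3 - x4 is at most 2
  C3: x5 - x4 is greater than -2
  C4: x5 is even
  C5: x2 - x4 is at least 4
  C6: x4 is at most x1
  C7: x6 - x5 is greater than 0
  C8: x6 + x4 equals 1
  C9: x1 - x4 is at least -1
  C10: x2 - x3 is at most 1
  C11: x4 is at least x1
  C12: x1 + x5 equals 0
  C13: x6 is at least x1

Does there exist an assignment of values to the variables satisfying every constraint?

Constraints 2, 5, and 10 give x3 − x2 ≥ -1, x2 − x4 ≥ 4, x4 − x3 ≥ -2.
Adding all 3 inequalities: the left sides telescope to 0, and the right sides sum to (-1) + 4 + (-2) = 1. So 0 ≥ 1, which is false.

Unsatisfiable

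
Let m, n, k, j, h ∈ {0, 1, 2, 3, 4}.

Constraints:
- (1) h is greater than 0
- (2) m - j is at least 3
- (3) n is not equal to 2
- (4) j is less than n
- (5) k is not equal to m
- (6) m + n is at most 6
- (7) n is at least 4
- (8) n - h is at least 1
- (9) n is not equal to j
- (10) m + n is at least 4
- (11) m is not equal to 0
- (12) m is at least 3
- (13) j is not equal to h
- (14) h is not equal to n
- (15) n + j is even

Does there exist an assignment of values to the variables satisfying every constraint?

From constraint 12: m ≥ 3. From constraint 7: n ≥ 4. Hence m + n ≥ 7. But constraint 6 requires m + n ≤ 6, and 6 < 7. Contradiction.

Unsatisfiable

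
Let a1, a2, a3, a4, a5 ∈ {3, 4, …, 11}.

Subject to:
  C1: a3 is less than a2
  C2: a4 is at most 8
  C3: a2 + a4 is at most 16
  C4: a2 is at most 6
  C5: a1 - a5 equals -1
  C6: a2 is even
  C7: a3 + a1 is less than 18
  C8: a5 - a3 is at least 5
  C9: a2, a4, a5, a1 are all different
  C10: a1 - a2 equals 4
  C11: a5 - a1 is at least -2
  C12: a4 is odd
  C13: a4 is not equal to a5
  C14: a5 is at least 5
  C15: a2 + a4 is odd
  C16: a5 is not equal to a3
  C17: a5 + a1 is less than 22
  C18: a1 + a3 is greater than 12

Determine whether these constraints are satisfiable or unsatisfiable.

Take a1 = 10, a2 = 6, a3 = 5, a4 = 7, a5 = 11. Then constraint 3: a2 + a4 = 13; constraint 5: a1 - a5 = -1; constraint 7: a3 + a1 = 15, and every other listed constraint is also met.

Satisfiable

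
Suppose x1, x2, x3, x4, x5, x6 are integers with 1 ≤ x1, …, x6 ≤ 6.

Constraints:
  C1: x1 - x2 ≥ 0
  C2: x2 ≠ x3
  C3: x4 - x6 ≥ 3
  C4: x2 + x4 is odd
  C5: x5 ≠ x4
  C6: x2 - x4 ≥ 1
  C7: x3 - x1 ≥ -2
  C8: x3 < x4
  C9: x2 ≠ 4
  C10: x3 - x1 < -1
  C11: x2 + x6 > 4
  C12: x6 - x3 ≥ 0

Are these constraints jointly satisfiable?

Unsatisfiable

Constraints 1, 3, 6, 7, and 12 give x2 − x4 ≥ 1, x4 − x6 ≥ 3, x6 − x3 ≥ 0, x3 − x1 ≥ -2, x1 − x2 ≥ 0.
Adding all 5 inequalities: the left sides telescope to 0, and the right sides sum to 1 + 3 + 0 + (-2) + 0 = 2. So 0 ≥ 2, which is false.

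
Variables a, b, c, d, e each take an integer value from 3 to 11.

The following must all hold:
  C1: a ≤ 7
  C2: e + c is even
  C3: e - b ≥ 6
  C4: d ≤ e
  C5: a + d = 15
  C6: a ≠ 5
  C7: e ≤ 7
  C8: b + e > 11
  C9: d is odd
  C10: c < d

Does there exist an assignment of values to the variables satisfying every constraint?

Unsatisfiable

From constraint 1: a ≤ 7. From constraints 4 and 7: d ≤ e ≤ 7. Hence a + d ≤ 14. But constraint 5 requires a + d = 15, and 15 > 14. Contradiction.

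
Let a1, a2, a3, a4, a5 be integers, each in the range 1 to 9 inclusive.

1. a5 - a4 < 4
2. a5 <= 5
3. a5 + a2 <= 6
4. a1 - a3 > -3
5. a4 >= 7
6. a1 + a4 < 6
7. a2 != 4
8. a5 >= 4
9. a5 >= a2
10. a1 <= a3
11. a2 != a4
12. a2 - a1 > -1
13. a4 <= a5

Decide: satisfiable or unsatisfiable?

Unsatisfiable

From constraints 5 and 13: a5 ≥ a4 and a4 ≥ 7, so a5 ≥ 7. From constraint 2: a5 ≤ 5. But 5 < 7, so no value of a5 works.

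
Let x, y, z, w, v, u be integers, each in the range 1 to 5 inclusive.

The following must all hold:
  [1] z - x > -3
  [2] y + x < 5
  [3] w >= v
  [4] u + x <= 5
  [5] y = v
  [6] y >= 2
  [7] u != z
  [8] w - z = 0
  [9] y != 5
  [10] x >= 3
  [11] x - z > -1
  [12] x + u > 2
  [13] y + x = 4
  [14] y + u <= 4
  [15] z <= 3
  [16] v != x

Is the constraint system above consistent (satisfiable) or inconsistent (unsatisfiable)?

Unsatisfiable

From constraint 6: y ≥ 2. From constraint 10: x ≥ 3. Hence y + x ≥ 5. But constraint 13 requires y + x = 4, and 4 < 5. Contradiction.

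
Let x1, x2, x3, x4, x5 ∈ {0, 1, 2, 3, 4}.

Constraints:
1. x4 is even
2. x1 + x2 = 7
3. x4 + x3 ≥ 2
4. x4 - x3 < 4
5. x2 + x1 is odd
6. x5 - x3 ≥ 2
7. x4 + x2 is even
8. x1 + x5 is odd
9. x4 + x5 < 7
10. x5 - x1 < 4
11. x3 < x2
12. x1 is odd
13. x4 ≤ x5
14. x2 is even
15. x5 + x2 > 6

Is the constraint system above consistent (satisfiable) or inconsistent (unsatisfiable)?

The assignment x1 = 3, x2 = 4, x3 = 1, x4 = 2, x5 = 4 works:
  constraint 2 holds since x1 + x2 = 7.
  constraint 3 holds since x4 + x3 = 3.
  constraint 4 holds since x4 - x3 = 1.
The rest check out directly.

Satisfiable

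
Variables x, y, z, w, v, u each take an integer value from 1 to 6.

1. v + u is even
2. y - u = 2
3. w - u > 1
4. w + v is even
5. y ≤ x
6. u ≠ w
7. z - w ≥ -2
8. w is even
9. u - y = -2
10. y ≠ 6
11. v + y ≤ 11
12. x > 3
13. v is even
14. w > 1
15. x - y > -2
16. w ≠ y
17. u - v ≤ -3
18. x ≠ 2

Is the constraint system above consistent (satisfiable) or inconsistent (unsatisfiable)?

Satisfiable

Setting (x, y, z, w, v, u) = (4, 4, 6, 6, 6, 2) satisfies everything: constraint 2: y - u = 2; constraint 3: w - u = 4; constraint 7: z - w = 0, and the others follow.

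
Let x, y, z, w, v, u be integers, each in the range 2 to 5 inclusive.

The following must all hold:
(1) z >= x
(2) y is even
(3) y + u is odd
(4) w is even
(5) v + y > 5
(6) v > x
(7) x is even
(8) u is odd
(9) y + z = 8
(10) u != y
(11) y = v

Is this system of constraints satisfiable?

Setting (x, y, z, w, v, u) = (2, 4, 4, 4, 4, 5) satisfies everything: constraint 2: y = 4 is even; constraint 5: v + y = 8; constraint 9: y + z = 8, and the others follow.

Satisfiable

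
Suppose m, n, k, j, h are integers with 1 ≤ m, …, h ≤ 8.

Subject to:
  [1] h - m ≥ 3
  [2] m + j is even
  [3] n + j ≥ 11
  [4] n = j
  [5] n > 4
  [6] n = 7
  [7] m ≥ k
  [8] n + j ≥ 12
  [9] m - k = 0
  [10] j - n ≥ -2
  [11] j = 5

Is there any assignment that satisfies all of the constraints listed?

Unsatisfiable

Constraint 6 fixes n = 7 and constraint 11 fixes j = 5, but constraint 4 requires n = j. Since 7 ≠ 5, contradiction.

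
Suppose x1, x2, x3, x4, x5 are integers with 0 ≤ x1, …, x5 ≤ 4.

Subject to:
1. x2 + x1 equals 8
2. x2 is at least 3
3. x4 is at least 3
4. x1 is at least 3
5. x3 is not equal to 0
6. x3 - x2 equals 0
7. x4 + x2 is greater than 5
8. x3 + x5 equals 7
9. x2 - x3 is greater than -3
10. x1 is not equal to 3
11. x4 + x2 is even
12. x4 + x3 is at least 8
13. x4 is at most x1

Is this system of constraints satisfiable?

Satisfiable

Take x1 = 4, x2 = 4, x3 = 4, x4 = 4, x5 = 3. Then constraint 1: x2 + x1 = 8; constraint 6: x3 - x2 = 0, and every other listed constraint is also met.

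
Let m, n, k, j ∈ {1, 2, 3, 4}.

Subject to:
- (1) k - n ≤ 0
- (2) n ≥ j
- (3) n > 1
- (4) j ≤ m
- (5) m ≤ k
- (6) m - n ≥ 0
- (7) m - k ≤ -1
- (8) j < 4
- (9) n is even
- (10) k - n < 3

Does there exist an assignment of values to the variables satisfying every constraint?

Unsatisfiable

Constraints 1, 6, and 7 give n − k ≥ 0, k − m ≥ 1, m − n ≥ 0.
Adding all 3 inequalities: the left sides telescope to 0, and the right sides sum to 0 + 1 + 0 = 1. So 0 ≥ 1, which is false.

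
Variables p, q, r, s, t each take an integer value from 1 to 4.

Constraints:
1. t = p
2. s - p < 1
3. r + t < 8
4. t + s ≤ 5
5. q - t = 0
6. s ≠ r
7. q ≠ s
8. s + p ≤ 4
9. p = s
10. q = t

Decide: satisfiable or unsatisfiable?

Unsatisfiable

From constraints 1, 9, and 10, q = t = p = s, so q = s. But constraint 7 says q ≠ s. Contradiction.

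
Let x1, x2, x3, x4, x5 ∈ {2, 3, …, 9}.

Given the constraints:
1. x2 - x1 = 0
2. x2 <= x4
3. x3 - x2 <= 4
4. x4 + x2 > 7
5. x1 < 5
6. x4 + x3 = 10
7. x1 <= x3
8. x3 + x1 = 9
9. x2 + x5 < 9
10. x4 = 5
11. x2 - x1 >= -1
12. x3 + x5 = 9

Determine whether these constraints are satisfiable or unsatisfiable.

Satisfiable

Setting (x1, x2, x3, x4, x5) = (4, 4, 5, 5, 4) satisfies everything: constraint 1: x2 - x1 = 0; constraint 3: x3 - x2 = 1, and the others follow.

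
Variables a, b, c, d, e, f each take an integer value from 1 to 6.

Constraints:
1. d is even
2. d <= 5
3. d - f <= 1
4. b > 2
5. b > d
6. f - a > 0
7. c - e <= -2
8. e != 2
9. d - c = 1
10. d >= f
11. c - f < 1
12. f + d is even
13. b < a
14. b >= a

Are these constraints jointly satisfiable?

Constraints 5, 6, 10, and 13 give f ≤ d, d < b, b < a, a < f. Chaining: f ≤ d < b < a < f, which forces f < f — impossible.

Unsatisfiable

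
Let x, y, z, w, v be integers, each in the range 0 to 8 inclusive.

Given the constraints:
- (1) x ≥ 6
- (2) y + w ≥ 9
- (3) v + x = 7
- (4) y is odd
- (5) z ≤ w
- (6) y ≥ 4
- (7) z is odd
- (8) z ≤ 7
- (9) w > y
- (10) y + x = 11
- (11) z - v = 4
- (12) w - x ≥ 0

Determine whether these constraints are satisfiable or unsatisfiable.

Satisfiable

One satisfying assignment is x = 6, y = 5, z = 5, w = 6, v = 1.
For the less obvious constraints — constraint 2: y + w = 11; constraint 3: v + x = 7 — and the others hold by inspection.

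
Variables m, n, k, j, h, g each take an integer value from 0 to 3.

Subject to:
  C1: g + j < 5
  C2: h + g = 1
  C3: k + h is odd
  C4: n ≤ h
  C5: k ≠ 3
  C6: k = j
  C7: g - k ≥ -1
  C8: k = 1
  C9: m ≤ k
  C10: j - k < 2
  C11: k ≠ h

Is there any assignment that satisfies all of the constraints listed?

The assignment m = 0, n = 0, k = 1, j = 1, h = 0, g = 1 works:
  constraint 1 holds since g + j = 2.
  constraint 2 holds since h + g = 1.
The rest check out directly.

Satisfiable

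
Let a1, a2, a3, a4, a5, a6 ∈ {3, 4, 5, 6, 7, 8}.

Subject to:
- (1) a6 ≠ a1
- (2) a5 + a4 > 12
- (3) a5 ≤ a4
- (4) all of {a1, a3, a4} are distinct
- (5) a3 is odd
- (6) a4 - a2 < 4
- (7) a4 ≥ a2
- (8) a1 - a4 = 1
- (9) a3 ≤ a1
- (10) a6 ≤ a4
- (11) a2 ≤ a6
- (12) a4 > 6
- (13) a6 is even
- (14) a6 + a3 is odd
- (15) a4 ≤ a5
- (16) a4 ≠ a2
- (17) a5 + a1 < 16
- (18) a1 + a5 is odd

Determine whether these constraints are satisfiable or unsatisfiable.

Satisfiable

Setting (a1, a2, a3, a4, a5, a6) = (8, 4, 3, 7, 7, 6) satisfies everything: constraint 2: a5 + a4 = 14; constraint 6: a4 - a2 = 3; constraint 8: a1 - a4 = 1, and the others follow.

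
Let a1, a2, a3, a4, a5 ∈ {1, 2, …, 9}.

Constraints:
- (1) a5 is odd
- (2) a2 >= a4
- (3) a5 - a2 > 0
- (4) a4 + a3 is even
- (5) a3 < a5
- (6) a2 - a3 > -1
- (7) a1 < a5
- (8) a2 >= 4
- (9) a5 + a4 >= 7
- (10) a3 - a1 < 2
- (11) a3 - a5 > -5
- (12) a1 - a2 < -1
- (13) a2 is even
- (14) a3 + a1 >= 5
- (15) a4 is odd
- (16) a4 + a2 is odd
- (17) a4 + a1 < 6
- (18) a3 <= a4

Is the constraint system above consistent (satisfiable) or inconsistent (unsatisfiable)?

Try a1 = 2, a2 = 4, a3 = 3, a4 = 3, a5 = 5.
Check constraint 3: a5 - a2 = 1; constraint 6: a2 - a3 = 1; constraint 9: a5 + a4 = 8. The remaining constraints are straightforward to verify.

Satisfiable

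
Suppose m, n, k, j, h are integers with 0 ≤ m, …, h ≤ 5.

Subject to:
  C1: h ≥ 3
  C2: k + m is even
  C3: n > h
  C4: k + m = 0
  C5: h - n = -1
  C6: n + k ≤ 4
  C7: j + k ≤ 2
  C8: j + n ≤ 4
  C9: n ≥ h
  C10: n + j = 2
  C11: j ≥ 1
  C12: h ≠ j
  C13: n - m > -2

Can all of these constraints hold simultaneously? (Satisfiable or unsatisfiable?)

From constraints 1 and 9: n ≥ h ≥ 3. From constraint 11: j ≥ 1. Hence n + j ≥ 4. But constraint 10 requires n + j = 2, and 2 < 4. Contradiction.

Unsatisfiable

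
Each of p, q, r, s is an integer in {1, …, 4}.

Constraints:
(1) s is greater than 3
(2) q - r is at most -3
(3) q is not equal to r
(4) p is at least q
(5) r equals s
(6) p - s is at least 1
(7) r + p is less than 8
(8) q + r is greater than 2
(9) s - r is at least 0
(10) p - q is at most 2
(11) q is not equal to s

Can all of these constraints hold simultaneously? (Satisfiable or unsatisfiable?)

Unsatisfiable

Constraints 2, 6, 9, and 10 give q − p ≥ -2, p − s ≥ 1, s − r ≥ 0, r − q ≥ 3.
Adding all 4 inequalities: the left sides telescope to 0, and the right sides sum to (-2) + 1 + 0 + 3 = 2. So 0 ≥ 2, which is false.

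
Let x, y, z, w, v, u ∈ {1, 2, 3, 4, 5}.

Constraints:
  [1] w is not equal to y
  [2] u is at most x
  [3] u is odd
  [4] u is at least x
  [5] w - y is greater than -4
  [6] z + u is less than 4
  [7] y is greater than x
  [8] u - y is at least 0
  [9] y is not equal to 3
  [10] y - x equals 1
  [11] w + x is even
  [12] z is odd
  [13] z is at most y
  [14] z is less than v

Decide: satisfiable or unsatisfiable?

Unsatisfiable

Constraints 2, 7, and 8 give y ≤ u, u ≤ x, x < y. Chaining: y ≤ u ≤ x < y, which forces y < y — impossible.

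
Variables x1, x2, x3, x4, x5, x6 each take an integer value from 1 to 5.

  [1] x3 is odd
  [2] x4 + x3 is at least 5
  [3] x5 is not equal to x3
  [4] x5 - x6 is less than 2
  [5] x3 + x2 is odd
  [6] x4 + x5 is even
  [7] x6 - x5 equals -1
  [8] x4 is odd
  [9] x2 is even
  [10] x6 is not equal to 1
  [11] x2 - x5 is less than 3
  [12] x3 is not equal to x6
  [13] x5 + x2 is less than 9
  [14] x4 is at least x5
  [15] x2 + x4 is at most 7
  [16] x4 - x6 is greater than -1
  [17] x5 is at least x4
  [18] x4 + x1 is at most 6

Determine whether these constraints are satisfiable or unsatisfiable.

The assignment x1 = 2, x2 = 4, x3 = 5, x4 = 3, x5 = 3, x6 = 2 works:
  constraint 2 holds since x4 + x3 = 8.
  constraint 4 holds since x5 - x6 = 1.
  constraint 7 holds since x6 - x5 = -1.
The rest check out directly.

Satisfiable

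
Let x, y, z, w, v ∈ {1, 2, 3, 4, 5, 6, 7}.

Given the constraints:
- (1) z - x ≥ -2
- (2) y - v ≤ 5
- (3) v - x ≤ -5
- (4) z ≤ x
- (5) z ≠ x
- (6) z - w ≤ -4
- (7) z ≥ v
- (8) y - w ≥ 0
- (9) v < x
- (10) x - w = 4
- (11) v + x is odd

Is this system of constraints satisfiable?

Unsatisfiable

Constraints 1, 2, 3, 6, and 8 give z − x ≥ -2, x − v ≥ 5, v − y ≥ -5, y − w ≥ 0, w − z ≥ 4.
Adding all 5 inequalities: the left sides telescope to 0, and the right sides sum to (-2) + 5 + (-5) + 0 + 4 = 2. So 0 ≥ 2, which is false.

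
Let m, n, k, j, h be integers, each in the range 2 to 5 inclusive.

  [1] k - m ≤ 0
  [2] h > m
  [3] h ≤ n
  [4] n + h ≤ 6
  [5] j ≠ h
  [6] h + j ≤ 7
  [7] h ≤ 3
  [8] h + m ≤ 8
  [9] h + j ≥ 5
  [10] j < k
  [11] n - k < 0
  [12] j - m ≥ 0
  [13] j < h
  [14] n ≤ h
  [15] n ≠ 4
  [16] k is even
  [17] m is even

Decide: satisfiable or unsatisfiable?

Constraints 1, 3, 11, 12, and 13 give n < k, k ≤ m, m ≤ j, j < h, h ≤ n. Chaining: n < k ≤ m ≤ j < h ≤ n, which forces n < n — impossible.

Unsatisfiable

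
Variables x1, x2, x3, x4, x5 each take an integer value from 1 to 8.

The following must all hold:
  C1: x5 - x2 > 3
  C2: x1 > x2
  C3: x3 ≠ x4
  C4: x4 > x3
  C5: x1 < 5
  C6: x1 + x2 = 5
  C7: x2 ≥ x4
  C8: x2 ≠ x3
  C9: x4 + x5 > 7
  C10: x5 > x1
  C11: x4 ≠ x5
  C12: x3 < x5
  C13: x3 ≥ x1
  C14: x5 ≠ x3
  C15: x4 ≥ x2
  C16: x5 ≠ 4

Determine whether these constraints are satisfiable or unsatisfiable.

Constraints 2, 4, 7, and 13 give x2 < x1, x1 ≤ x3, x3 < x4, x4 ≤ x2. Chaining: x2 < x1 ≤ x3 < x4 ≤ x2, which forces x2 < x2 — impossible.

Unsatisfiable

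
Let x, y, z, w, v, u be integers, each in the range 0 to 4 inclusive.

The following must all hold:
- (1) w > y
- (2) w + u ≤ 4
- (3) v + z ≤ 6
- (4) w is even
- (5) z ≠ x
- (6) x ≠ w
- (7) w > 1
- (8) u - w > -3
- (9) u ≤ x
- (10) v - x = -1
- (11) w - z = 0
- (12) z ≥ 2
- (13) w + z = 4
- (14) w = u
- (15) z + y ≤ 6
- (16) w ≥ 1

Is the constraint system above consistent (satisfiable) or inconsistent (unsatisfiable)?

Setting (x, y, z, w, v, u) = (4, 1, 2, 2, 3, 2) satisfies everything: constraint 2: w + u = 4; constraint 3: v + z = 5, and the others follow.

Satisfiable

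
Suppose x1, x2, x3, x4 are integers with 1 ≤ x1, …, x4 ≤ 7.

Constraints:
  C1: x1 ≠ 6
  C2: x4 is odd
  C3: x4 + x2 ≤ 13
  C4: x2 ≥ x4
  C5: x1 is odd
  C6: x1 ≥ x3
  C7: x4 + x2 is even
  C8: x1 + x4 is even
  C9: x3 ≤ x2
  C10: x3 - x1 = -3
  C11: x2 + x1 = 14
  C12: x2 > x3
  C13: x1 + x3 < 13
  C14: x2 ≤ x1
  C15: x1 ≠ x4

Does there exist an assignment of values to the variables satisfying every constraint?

Take x1 = 7, x2 = 7, x3 = 4, x4 = 3. Then constraint 3: x4 + x2 = 10; constraint 10: x3 - x1 = -3, and every other listed constraint is also met.

Satisfiable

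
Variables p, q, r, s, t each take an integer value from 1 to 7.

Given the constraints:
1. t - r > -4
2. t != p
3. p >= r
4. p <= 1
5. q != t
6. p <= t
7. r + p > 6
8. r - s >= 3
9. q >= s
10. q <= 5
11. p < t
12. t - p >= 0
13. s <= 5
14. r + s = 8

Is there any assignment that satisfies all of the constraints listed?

Unsatisfiable

From constraints 3 and 4: r ≤ p ≤ 1. From constraints 9 and 10: s ≤ q ≤ 5. Hence r + s ≤ 6. But constraint 14 requires r + s = 8, and 8 > 6. Contradiction.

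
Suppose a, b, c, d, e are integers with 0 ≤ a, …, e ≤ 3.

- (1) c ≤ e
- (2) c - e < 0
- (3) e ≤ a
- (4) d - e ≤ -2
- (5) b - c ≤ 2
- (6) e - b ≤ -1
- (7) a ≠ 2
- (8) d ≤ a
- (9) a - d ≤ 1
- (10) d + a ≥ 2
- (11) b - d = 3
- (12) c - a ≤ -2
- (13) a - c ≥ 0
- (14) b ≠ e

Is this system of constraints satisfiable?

Unsatisfiable

Constraints 4, 5, 6, 9, and 12 give c − b ≥ -2, b − e ≥ 1, e − d ≥ 2, d − a ≥ -1, a − c ≥ 2.
Adding all 5 inequalities: the left sides telescope to 0, and the right sides sum to (-2) + 1 + 2 + (-1) + 2 = 2. So 0 ≥ 2, which is false.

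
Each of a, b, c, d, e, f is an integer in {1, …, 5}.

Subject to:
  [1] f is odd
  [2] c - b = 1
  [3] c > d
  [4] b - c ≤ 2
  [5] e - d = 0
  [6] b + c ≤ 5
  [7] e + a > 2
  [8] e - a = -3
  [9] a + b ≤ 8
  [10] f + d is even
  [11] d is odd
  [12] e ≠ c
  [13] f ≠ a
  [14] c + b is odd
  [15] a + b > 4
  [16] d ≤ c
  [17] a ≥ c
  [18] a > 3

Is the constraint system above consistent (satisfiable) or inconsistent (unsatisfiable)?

Satisfiable

Try a = 4, b = 2, c = 3, d = 1, e = 1, f = 1.
Check constraint 2: c - b = 1; constraint 4: b - c = -1; constraint 5: e - d = 0. The remaining constraints are straightforward to verify.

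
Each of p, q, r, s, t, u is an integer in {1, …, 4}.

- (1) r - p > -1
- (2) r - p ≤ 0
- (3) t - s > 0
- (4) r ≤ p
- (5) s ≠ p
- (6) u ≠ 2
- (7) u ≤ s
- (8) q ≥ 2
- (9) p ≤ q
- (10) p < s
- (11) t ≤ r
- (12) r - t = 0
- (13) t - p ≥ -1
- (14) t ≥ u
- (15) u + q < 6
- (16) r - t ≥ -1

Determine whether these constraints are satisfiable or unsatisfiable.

Constraints 3, 4, 10, and 11 give p < s, s < t, t ≤ r, r ≤ p. Chaining: p < s < t ≤ r ≤ p, which forces p < p — impossible.

Unsatisfiable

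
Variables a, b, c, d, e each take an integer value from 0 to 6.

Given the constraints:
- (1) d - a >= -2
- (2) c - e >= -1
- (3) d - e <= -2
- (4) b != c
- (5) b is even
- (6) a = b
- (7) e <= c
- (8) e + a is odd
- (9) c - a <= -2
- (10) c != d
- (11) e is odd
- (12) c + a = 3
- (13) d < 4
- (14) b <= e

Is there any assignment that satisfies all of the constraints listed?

Unsatisfiable

Constraints 1, 2, 3, and 9 give e − d ≥ 2, d − a ≥ -2, a − c ≥ 2, c − e ≥ -1.
Adding all 4 inequalities: the left sides telescope to 0, and the right sides sum to 2 + (-2) + 2 + (-1) = 1. So 0 ≥ 1, which is false.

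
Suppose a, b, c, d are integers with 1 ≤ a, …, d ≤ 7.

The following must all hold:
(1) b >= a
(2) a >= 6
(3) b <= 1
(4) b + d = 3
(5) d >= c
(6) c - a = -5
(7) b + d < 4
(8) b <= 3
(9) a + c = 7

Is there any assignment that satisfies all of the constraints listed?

Unsatisfiable

From constraints 1 and 2: b ≥ a and a ≥ 6, so b ≥ 6. From constraint 8: b ≤ 3. But 3 < 6, so no value of b works.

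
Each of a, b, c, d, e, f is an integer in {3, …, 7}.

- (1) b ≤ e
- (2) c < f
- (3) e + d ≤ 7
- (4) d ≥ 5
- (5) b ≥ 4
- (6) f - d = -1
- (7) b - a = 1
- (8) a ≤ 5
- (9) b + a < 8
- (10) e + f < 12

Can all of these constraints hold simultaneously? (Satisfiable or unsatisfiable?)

From constraints 1 and 5: e ≥ b ≥ 4. From constraint 4: d ≥ 5. Hence e + d ≥ 9. But constraint 3 requires e + d ≤ 7, and 7 < 9. Contradiction.

Unsatisfiable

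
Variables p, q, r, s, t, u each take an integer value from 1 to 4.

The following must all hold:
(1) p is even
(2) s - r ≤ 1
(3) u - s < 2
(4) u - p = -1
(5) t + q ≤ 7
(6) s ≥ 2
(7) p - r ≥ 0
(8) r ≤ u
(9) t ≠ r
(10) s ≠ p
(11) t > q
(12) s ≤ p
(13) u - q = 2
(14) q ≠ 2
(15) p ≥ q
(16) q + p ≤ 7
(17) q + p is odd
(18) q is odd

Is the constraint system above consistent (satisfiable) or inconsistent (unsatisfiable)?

Satisfiable

Try p = 4, q = 1, r = 3, s = 3, t = 4, u = 3.
Check constraint 2: s - r = 0; constraint 3: u - s = 0; constraint 4: u - p = -1. The remaining constraints are straightforward to verify.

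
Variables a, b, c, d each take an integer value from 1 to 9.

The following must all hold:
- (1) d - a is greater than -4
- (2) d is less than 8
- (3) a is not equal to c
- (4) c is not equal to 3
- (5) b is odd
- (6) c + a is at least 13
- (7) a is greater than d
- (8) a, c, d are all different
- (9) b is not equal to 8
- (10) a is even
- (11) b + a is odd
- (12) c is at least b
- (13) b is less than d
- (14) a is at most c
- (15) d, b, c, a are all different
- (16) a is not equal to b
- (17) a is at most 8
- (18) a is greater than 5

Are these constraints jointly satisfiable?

Satisfiable

Take a = 6, b = 1, c = 9, d = 3. Then constraint 1: d - a = -3; constraint 6: c + a = 15, and every other listed constraint is also met.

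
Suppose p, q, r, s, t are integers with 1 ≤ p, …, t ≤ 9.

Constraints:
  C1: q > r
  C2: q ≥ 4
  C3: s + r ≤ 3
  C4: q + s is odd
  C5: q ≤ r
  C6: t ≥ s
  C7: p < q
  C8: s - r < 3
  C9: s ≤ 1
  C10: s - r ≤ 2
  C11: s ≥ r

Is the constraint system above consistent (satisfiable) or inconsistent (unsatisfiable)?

From constraints 2 and 5: r ≥ q and q ≥ 4, so r ≥ 4. From constraints 9 and 11: r ≤ s and s ≤ 1, so r ≤ 1. But 1 < 4, so no value of r works.

Unsatisfiable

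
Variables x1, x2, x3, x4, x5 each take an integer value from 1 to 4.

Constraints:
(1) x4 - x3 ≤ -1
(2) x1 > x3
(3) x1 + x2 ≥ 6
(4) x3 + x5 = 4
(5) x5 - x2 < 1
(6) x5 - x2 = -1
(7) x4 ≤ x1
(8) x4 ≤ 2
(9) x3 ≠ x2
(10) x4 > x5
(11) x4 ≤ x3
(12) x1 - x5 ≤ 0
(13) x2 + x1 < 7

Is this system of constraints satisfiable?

Unsatisfiable

Constraints 1, 2, 10, and 12 give x1 ≤ x5, x5 < x4, x4 < x3, x3 < x1. Chaining: x1 ≤ x5 < x4 < x3 < x1, which forces x1 < x1 — impossible.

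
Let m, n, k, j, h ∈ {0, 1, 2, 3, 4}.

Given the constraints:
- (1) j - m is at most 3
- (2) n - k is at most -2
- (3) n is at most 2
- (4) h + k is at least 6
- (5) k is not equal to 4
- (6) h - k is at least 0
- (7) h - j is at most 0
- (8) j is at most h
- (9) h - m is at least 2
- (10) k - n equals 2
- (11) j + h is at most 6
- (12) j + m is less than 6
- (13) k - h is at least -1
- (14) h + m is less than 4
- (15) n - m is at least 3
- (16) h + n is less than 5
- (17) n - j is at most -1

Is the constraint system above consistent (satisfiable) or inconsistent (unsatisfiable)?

Unsatisfiable

Constraints 1, 2, 6, 7, and 15 give m − j ≥ -3, j − h ≥ 0, h − k ≥ 0, k − n ≥ 2, n − m ≥ 3.
Adding all 5 inequalities: the left sides telescope to 0, and the right sides sum to (-3) + 0 + 0 + 2 + 3 = 2. So 0 ≥ 2, which is false.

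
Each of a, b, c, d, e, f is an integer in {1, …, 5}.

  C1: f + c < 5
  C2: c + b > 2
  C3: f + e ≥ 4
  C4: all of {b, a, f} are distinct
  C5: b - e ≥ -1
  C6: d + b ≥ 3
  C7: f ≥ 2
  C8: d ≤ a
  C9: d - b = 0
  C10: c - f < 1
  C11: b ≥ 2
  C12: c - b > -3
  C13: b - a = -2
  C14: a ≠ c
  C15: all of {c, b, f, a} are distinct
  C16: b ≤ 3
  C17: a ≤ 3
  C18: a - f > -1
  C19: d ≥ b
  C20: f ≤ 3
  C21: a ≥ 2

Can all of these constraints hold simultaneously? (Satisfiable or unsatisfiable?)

Unsatisfiable

Constraints 7, 11, 16, 17, 20, and 21 confine each of b, a, f to the 2 values {2, 3}.
Constraint 4 requires all 3 of them to be distinct, but only 2 values are available — impossible by the pigeonhole principle.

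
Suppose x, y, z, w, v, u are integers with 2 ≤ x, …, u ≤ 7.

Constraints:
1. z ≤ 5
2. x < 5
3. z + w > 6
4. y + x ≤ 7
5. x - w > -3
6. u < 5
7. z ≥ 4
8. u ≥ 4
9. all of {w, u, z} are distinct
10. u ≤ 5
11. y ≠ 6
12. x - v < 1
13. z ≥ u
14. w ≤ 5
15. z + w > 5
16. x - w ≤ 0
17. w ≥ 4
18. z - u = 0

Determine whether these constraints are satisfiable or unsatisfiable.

Constraints 1, 7, 8, 10, 14, and 17 confine each of w, u, z to the 2 values {4, 5}.
Constraint 9 requires all 3 of them to be distinct, but only 2 values are available — impossible by the pigeonhole principle.

Unsatisfiable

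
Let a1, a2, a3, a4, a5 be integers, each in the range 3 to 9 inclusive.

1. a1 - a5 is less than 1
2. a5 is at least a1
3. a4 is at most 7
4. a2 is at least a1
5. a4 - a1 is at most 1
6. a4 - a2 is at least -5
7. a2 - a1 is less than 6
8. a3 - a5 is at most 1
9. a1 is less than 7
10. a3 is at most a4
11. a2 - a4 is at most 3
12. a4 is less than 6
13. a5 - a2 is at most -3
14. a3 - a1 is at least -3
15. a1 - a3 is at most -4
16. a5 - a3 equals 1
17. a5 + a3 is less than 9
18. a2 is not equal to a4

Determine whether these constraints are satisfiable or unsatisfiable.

Unsatisfiable

Constraints 5, 8, 11, 13, and 15 give a5 − a3 ≥ -1, a3 − a1 ≥ 4, a1 − a4 ≥ -1, a4 − a2 ≥ -3, a2 − a5 ≥ 3.
Adding all 5 inequalities: the left sides telescope to 0, and the right sides sum to (-1) + 4 + (-1) + (-3) + 3 = 2. So 0 ≥ 2, which is false.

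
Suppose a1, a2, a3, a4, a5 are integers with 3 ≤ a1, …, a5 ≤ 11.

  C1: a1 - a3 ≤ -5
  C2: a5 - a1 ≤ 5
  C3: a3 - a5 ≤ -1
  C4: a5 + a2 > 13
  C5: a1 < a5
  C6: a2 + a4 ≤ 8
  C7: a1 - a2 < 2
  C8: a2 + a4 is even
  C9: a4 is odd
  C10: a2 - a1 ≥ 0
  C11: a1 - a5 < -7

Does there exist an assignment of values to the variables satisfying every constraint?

Constraints 1, 2, and 3 give a5 − a3 ≥ 1, a3 − a1 ≥ 5, a1 − a5 ≥ -5.
Adding all 3 inequalities: the left sides telescope to 0, and the right sides sum to 1 + 5 + (-5) = 1. So 0 ≥ 1, which is false.

Unsatisfiable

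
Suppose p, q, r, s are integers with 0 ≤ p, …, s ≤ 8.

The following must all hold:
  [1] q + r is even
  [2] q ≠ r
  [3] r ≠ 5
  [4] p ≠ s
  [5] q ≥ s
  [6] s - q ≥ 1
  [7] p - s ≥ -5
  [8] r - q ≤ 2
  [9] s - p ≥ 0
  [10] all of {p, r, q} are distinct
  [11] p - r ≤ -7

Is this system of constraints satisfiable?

Unsatisfiable

Constraints 6, 7, 8, and 11 give p − s ≥ -5, s − q ≥ 1, q − r ≥ -2, r − p ≥ 7.
Adding all 4 inequalities: the left sides telescope to 0, and the right sides sum to (-5) + 1 + (-2) + 7 = 1. So 0 ≥ 1, which is false.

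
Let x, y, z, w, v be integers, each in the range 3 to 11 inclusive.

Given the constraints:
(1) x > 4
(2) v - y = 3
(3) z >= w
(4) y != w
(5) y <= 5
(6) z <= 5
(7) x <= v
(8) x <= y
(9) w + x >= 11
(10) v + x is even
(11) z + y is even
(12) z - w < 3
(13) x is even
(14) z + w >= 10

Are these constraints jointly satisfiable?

From constraints 3 and 6: w ≤ z ≤ 5. From constraints 5 and 8: x ≤ y ≤ 5. Hence w + x ≤ 10. But constraint 9 requires w + x ≥ 11, and 11 > 10. Contradiction.

Unsatisfiable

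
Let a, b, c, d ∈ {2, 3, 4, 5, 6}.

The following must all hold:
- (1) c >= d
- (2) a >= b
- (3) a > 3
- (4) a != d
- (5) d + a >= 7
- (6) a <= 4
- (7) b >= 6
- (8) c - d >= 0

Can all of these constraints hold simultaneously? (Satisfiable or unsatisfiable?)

Unsatisfiable

From constraints 2 and 7: a ≥ b and b ≥ 6, so a ≥ 6. From constraint 6: a ≤ 4. But 4 < 6, so no value of a works.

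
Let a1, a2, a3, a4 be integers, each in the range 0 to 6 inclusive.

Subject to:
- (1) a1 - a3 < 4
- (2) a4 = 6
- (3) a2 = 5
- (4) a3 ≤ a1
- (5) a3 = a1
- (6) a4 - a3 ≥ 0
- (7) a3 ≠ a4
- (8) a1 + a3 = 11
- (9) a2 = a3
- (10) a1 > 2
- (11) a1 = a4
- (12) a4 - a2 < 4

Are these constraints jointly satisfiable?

Unsatisfiable

Constraint 3 fixes a2 = 5 and constraint 2 fixes a4 = 6. Constraints 5, 9, and 11 give a2 = a3 = a1 = a4, so a2 = a4. But 5 ≠ 6 — contradiction.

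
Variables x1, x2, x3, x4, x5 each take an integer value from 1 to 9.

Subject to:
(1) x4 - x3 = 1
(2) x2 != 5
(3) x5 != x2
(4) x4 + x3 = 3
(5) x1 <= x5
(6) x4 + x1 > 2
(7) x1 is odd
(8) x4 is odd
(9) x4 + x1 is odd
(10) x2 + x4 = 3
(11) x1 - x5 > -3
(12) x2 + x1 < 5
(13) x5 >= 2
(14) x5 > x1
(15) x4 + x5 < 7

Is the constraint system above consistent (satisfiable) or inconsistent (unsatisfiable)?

Constraint 8 makes x4 odd and constraint 7 makes x1 odd, so x4 + x1 must be even. Constraint 9 says x4 + x1 is odd — contradiction.

Unsatisfiable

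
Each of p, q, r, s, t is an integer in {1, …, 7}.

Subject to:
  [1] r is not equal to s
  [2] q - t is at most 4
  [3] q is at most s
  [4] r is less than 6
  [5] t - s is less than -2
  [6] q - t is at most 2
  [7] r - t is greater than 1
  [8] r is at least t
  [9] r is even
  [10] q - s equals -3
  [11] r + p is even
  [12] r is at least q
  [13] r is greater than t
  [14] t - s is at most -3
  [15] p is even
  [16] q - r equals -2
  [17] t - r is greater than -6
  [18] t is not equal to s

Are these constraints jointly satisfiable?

The assignment p = 4, q = 2, r = 4, s = 5, t = 1 works:
  constraint 2 holds since q - t = 1.
  constraint 5 holds since t - s = -4.
The rest check out directly.

Satisfiable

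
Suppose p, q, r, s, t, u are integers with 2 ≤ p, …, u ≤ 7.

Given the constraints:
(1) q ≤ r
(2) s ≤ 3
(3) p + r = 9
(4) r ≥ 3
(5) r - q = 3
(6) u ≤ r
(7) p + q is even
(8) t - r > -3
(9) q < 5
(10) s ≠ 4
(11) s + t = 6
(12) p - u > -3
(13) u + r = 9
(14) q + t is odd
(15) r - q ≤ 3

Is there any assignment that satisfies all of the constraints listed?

Take p = 3, q = 3, r = 6, s = 2, t = 4, u = 3. Then constraint 3: p + r = 9; constraint 5: r - q = 3, and every other listed constraint is also met.

Satisfiable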